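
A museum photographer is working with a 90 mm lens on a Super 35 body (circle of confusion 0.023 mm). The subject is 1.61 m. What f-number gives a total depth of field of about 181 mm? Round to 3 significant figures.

Write h = H − f = f²/(N·c). The thin-lens limits are Dn = s·h/(h + (s−f)) and Df = s·h/(h − (s−f)), so DoF = Df − Dn = 2·s·(s−f)·h / (h² − (s−f)²).
That is a quadratic in h: DoF·h² − 2·s·(s−f)·h − DoF·(s−f)² = 0 ⇒ h = (s−f)·(s + √(s² + DoF²)) / DoF = 1520 × (1610 + √(1610² + 181²)) / 181 = 1520 × (1610 + 1620.14) / 181 ≈ 27126 mm.
Then N = f²/(c·h) = 90² / (0.023 × 27126) = 8100 / 623.90 ≈ 13.

f/13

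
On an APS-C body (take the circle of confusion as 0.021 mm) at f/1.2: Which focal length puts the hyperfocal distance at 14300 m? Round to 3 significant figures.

600 mm

From H = f²/(N·c) + f, with f ≪ H: f ≈ √(H·N·c) = √(14300000 × 1.2 × 0.021) = √360360 ≈ 600.3 mm.
The +f correction barely moves this — solving exactly, f² + N·c·f − N·c·H = 0 ⇒ f = (−N·c + √((N·c)² + 4·N·c·H))/2 = (−0.0252 + √1441440)/2 ≈ 600.29 mm, so f ≈ 600 mm.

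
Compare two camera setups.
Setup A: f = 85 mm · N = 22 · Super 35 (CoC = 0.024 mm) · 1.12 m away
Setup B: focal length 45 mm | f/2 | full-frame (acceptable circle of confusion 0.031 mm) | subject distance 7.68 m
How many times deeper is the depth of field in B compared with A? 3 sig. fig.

Setup A: H = 85²/(22×0.024) + 85 ≈ 13768.7 mm; DoF = Df − Dn = 1211.65 − 1041.24 ≈ 170.41 mm.
Setup B: H = 45²/(2×0.031) + 45 ≈ 32706.3 mm; DoF = Df − Dn = 10023.0 − 6224.9 ≈ 3798.1 mm.
Ratio = 3798.1 / 170.41 ≈ 22.3.

22.3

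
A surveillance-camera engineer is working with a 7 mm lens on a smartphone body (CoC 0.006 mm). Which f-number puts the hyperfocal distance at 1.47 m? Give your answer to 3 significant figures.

f/5.58

Rearrange H = f²/(N·c) + f for N: N = f² / ((H − f)·c).
N = 7² / ((1470 − 7) × 0.006) = 49 / 8.778 ≈ 5.58.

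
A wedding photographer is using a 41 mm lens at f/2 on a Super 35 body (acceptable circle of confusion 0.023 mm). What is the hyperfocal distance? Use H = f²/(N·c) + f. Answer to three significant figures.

Hyperfocal distance H = f²/(N·c) + f = 41²/(2 × 0.023) + 41 = 1681/0.046 + 41 ≈ 36584.5 mm ≈ 36.6 m.

36.6 m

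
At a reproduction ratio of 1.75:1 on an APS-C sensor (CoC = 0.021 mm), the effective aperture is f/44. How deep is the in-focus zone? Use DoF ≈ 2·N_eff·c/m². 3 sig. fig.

0.603 mm

At magnification m, DoF ≈ 2·N_eff·c/m² = 2 × 44 × 0.021 / 1.75² = 1.848 / 3.062 ≈ 0.603 mm.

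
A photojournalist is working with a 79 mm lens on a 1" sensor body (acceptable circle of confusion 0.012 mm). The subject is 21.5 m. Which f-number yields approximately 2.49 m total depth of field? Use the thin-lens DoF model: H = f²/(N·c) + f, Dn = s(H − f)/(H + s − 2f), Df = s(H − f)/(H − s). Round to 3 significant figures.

Write h = H − f = f²/(N·c). The thin-lens limits are Dn = s·h/(h + (s−f)) and Df = s·h/(h − (s−f)), so DoF = Df − Dn = 2·s·(s−f)·h / (h² − (s−f)²).
That is a quadratic in h: DoF·h² − 2·s·(s−f)·h − DoF·(s−f)² = 0 ⇒ h = (s−f)·(s + √(s² + DoF²)) / DoF = 21421 × (21500 + √(21500² + 2490²)) / 2490 = 21421 × (21500 + 21643.7) / 2490 ≈ 371157 mm.
Then N = f²/(c·h) = 79² / (0.012 × 371157) = 6241 / 4453.9 ≈ 1.40.

f/1.40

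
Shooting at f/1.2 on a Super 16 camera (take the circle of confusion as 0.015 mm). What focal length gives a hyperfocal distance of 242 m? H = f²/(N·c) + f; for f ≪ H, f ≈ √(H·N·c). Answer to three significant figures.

66.0 mm

From H = f²/(N·c) + f, with f ≪ H: f ≈ √(H·N·c) = √(242000 × 1.2 × 0.015) = √4356.0 ≈ 66.00 mm.
The +f correction barely moves this — solving exactly, f² + N·c·f − N·c·H = 0 ⇒ f = (−N·c + √((N·c)² + 4·N·c·H))/2 = (−0.018 + √17424)/2 ≈ 65.991 mm, so f ≈ 66.0 mm.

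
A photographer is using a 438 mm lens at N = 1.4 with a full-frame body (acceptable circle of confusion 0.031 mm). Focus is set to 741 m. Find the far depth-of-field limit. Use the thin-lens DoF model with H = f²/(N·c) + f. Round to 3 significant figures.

Hyperfocal distance H = f²/(N·c) + f = 438²/(1.4 × 0.031) + 438 = 191844/0.0434 + 438 ≈ 4420806.7 mm ≈ 4421 m.
Far limit Df = s·(H − f)/(H − s) = 741000 × (4420806.7 − 438) / (4420806.7 − 741000) = 741000 × 4420368.7 / 3679806.7 ≈ 890126 mm ≈ 890 m.

890 m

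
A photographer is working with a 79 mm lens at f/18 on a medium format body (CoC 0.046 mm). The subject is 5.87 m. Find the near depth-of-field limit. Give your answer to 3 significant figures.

Hyperfocal distance H = f²/(N·c) + f = 79²/(18 × 0.046) + 79 = 6241/0.828 + 79 ≈ 7616.4 mm ≈ 7.616 m.
Near limit Dn = s·(H − f)/(H + s − 2f) = 5870 × (7616.4 − 79) / (7616.4 + 5870 − 2 × 79) = 5870 × 7537.4 / 13328.4 ≈ 3319.6 mm ≈ 3.32 m.

3.32 m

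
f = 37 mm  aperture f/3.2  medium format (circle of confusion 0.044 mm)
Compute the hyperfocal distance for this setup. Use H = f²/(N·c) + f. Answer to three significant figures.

Hyperfocal distance H = f²/(N·c) + f = 37²/(3.2 × 0.044) + 37 = 1369/0.1408 + 37 ≈ 9760.0 mm ≈ 9.76 m.

9.76 m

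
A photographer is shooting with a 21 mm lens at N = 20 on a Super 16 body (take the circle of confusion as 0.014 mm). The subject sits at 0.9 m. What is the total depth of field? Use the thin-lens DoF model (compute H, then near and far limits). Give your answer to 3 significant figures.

1.46 m

Hyperfocal distance H = f²/(N·c) + f = 21²/(20 × 0.014) + 21 = 441/0.28 + 21 ≈ 1596.0 mm ≈ 1.596 m.
Near limit Dn = s·(H − f)/(H + s − 2f) = 900 × (1596.0 − 21) / (1596.0 + 900 − 2 × 21) = 900 × 1575.0 / 2454.0 ≈ 577.6 mm.
Far limit Df = s·(H − f)/(H − s) = 900 × (1596.0 − 21) / (1596.0 − 900) = 900 × 1575.0 / 696.0 ≈ 2036.6 mm.
Depth of field = Df − Dn = 2036.6 − 577.6 ≈ 1459.0 mm ≈ 1.46 m.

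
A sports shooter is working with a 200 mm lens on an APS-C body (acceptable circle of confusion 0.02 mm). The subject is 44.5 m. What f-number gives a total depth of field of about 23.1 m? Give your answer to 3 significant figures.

f/11

Write h = H − f = f²/(N·c). The thin-lens limits are Dn = s·h/(h + (s−f)) and Df = s·h/(h − (s−f)), so DoF = Df − Dn = 2·s·(s−f)·h / (h² − (s−f)²).
That is a quadratic in h: DoF·h² − 2·s·(s−f)·h − DoF·(s−f)² = 0 ⇒ h = (s−f)·(s + √(s² + DoF²)) / DoF = 44300 × (44500 + √(44500² + 23100²)) / 23100 = 44300 × (44500 + 50138.4) / 23100 ≈ 181493 mm.
Then N = f²/(c·h) = 200² / (0.02 × 181493) = 40000 / 3629.9 ≈ 11.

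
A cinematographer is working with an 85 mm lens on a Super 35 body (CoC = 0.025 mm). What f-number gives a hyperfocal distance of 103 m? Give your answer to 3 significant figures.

Rearrange H = f²/(N·c) + f for N: N = f² / ((H − f)·c).
N = 85² / ((103000 − 85) × 0.025) = 7225 / 2573 ≈ 2.81.

f/2.81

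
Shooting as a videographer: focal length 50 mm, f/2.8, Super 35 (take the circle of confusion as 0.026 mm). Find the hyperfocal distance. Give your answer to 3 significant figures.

34.4 m

Hyperfocal distance H = f²/(N·c) + f = 50²/(2.8 × 0.026) + 50 = 2500/0.0728 + 50 ≈ 34390.7 mm ≈ 34.4 m.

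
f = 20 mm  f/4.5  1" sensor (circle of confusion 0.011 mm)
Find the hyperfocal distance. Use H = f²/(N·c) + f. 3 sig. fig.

Hyperfocal distance H = f²/(N·c) + f = 20²/(4.5 × 0.011) + 20 = 400/0.0495 + 20 ≈ 8100.8 mm ≈ 8.10 m.

8.10 m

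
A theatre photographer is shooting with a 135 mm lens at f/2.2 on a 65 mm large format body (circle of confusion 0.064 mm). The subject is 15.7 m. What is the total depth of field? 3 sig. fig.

Hyperfocal distance H = f²/(N·c) + f = 135²/(2.2 × 0.064) + 135 = 18225/0.1408 + 135 ≈ 129573.9 mm ≈ 129.6 m.
Near limit Dn = s·(H − f)/(H + s − 2f) = 15700 × (129573.9 − 135) / (129573.9 + 15700 − 2 × 135) = 15700 × 129438.9 / 145003.9 ≈ 14014.7 mm.
Far limit Df = s·(H − f)/(H − s) = 15700 × (129573.9 − 135) / (129573.9 − 15700) = 15700 × 129438.9 / 113873.9 ≈ 17846.0 mm.
Depth of field = Df − Dn = 17846.0 − 14014.7 ≈ 3831.3 mm ≈ 3.83 m.

3.83 m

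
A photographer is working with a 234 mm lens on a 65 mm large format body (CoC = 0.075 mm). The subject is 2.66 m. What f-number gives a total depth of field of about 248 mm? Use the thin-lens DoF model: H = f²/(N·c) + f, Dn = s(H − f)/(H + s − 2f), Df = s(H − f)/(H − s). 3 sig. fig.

f/14

Write h = H − f = f²/(N·c). The thin-lens limits are Dn = s·h/(h + (s−f)) and Df = s·h/(h − (s−f)), so DoF = Df − Dn = 2·s·(s−f)·h / (h² − (s−f)²).
That is a quadratic in h: DoF·h² − 2·s·(s−f)·h − DoF·(s−f)² = 0 ⇒ h = (s−f)·(s + √(s² + DoF²)) / DoF = 2426 × (2660 + √(2660² + 248²)) / 248 = 2426 × (2660 + 2671.54) / 248 ≈ 52154 mm.
Then N = f²/(c·h) = 234² / (0.075 × 52154) = 54756 / 3911.6 ≈ 14.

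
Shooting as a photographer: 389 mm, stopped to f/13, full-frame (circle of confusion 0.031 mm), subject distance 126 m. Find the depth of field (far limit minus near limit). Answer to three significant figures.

94.9 m

Hyperfocal distance H = f²/(N·c) + f = 389²/(13 × 0.031) + 389 = 151321/0.403 + 389 ≈ 375875.4 mm ≈ 375.9 m.
Near limit Dn = s·(H − f)/(H + s − 2f) = 126000 × (375875.4 − 389) / (375875.4 + 126000 − 2 × 389) = 126000 × 375486.4 / 501097.4 ≈ 94415 mm.
Far limit Df = s·(H − f)/(H − s) = 126000 × (375875.4 − 389) / (375875.4 − 126000) = 126000 × 375486.4 / 249875.4 ≈ 189340 mm.
Depth of field = Df − Dn = 189340 − 94415 ≈ 94925 mm ≈ 94.9 m.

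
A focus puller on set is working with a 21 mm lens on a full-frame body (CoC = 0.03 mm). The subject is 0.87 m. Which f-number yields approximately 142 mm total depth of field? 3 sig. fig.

Write h = H − f = f²/(N·c). The thin-lens limits are Dn = s·h/(h + (s−f)) and Df = s·h/(h − (s−f)), so DoF = Df − Dn = 2·s·(s−f)·h / (h² − (s−f)²).
That is a quadratic in h: DoF·h² − 2·s·(s−f)·h − DoF·(s−f)² = 0 ⇒ h = (s−f)·(s + √(s² + DoF²)) / DoF = 849 × (870 + √(870² + 142²)) / 142 = 849 × (870 + 881.512) / 142 ≈ 10472 mm.
Then N = f²/(c·h) = 21² / (0.03 × 10472) = 441 / 314.16 ≈ 1.40.

f/1.40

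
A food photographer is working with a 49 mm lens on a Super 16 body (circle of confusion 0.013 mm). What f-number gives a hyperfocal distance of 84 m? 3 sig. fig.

f/2.20

Rearrange H = f²/(N·c) + f for N: N = f² / ((H − f)·c).
N = 49² / ((84000 − 49) × 0.013) = 2401 / 1091 ≈ 2.20.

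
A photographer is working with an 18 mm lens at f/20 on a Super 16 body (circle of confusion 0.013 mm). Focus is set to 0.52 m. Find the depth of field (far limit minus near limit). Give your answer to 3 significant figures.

Hyperfocal distance H = f²/(N·c) + f = 18²/(20 × 0.013) + 18 = 324/0.26 + 18 ≈ 1264.2 mm ≈ 1.264 m.
Near limit Dn = s·(H − f)/(H + s − 2f) = 520 × (1264.2 − 18) / (1264.2 + 520 − 2 × 18) = 520 × 1246.2 / 1748.2 ≈ 370.68 mm.
Far limit Df = s·(H − f)/(H − s) = 520 × (1264.2 − 18) / (1264.2 − 520) = 520 × 1246.2 / 744.2 ≈ 870.79 mm.
Depth of field = Df − Dn = 870.79 − 370.68 ≈ 500.11 mm ≈ 0.500 m.

0.500 m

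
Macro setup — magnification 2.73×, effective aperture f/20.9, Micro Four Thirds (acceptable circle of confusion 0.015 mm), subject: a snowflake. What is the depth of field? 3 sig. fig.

0.0841 mm

At magnification m, DoF ≈ 2·N_eff·c/m² = 2 × 20.9 × 0.015 / 2.73² = 0.627 / 7.453 ≈ 0.0841 mm.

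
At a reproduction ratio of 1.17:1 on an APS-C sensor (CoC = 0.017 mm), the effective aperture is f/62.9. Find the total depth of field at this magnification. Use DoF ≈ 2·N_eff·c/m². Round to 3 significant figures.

At magnification m, DoF ≈ 2·N_eff·c/m² = 2 × 62.9 × 0.017 / 1.17² = 2.139 / 1.369 ≈ 1.56 mm.

1.56 mm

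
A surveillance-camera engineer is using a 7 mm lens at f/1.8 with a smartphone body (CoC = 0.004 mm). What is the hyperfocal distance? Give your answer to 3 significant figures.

6.81 m

Hyperfocal distance H = f²/(N·c) + f = 7²/(1.8 × 0.004) + 7 = 49/0.0072 + 7 ≈ 6812.6 mm ≈ 6.81 m.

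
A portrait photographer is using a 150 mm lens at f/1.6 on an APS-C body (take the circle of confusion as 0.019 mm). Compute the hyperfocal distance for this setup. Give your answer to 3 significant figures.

740 m

Hyperfocal distance H = f²/(N·c) + f = 150²/(1.6 × 0.019) + 150 = 22500/0.0304 + 150 ≈ 740281.6 mm ≈ 740 m.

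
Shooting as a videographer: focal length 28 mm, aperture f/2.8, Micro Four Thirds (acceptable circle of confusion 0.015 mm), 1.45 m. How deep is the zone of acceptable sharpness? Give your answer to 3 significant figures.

Hyperfocal distance H = f²/(N·c) + f = 28²/(2.8 × 0.015) + 28 = 784/0.042 + 28 ≈ 18694.7 mm ≈ 18.69 m.
Near limit Dn = s·(H − f)/(H + s − 2f) = 1450 × (18694.7 − 28) / (18694.7 + 1450 − 2 × 28) = 1450 × 18666.7 / 20088.7 ≈ 1347.36 mm.
Far limit Df = s·(H − f)/(H − s) = 1450 × (18694.7 − 28) / (18694.7 − 1450) = 1450 × 18666.7 / 17244.7 ≈ 1569.57 mm.
Depth of field = Df − Dn = 1569.57 − 1347.36 ≈ 222.21 mm.

222 mm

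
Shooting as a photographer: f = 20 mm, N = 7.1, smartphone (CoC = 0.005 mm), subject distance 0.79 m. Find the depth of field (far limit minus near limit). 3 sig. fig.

108 mm

Hyperfocal distance H = f²/(N·c) + f = 20²/(7.1 × 0.005) + 20 = 400/0.0355 + 20 ≈ 11287.6 mm ≈ 11.29 m.
Near limit Dn = s·(H − f)/(H + s − 2f) = 790 × (11287.6 − 20) / (11287.6 + 790 − 2 × 20) = 790 × 11267.6 / 12037.6 ≈ 739.47 mm.
Far limit Df = s·(H − f)/(H − s) = 790 × (11287.6 − 20) / (11287.6 − 790) = 790 × 11267.6 / 10497.6 ≈ 847.95 mm.
Depth of field = Df − Dn = 847.95 − 739.47 ≈ 108.48 mm.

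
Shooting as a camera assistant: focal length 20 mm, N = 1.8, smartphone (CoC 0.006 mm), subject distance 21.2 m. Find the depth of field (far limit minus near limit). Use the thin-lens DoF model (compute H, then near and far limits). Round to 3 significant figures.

36.0 m

Hyperfocal distance H = f²/(N·c) + f = 20²/(1.8 × 0.006) + 20 = 400/0.0108 + 20 ≈ 37057.0 mm ≈ 37.06 m.
Near limit Dn = s·(H − f)/(H + s − 2f) = 21200 × (37057.0 − 20) / (37057.0 + 21200 − 2 × 20) = 21200 × 37037.0 / 58217.0 ≈ 13487 mm.
Far limit Df = s·(H − f)/(H − s) = 21200 × (37057.0 − 20) / (37057.0 − 21200) = 21200 × 37037.0 / 15857.0 ≈ 49517 mm.
Depth of field = Df − Dn = 49517 − 13487 ≈ 36030 mm ≈ 36.0 m.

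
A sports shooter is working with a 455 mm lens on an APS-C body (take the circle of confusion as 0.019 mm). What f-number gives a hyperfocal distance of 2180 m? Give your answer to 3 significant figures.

Rearrange H = f²/(N·c) + f for N: N = f² / ((H − f)·c).
N = 455² / ((2180000 − 455) × 0.019) = 207025 / 41411 ≈ 5.

f/5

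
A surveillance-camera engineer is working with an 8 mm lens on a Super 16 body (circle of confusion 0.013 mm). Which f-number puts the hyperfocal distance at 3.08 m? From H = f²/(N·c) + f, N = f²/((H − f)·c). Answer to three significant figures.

f/1.60

Rearrange H = f²/(N·c) + f for N: N = f² / ((H − f)·c).
N = 8² / ((3080 − 8) × 0.013) = 64 / 39.94 ≈ 1.60.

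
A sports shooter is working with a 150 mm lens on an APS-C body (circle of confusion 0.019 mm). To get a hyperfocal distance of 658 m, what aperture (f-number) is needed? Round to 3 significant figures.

f/1.80

Rearrange H = f²/(N·c) + f for N: N = f² / ((H − f)·c).
N = 150² / ((658000 − 150) × 0.019) = 22500 / 12499 ≈ 1.80.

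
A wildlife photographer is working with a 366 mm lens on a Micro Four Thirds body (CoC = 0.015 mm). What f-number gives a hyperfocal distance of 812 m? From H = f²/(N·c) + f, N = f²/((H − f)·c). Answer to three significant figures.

Rearrange H = f²/(N·c) + f for N: N = f² / ((H − f)·c).
N = 366² / ((812000 − 366) × 0.015) = 133956 / 12175 ≈ 11.

f/11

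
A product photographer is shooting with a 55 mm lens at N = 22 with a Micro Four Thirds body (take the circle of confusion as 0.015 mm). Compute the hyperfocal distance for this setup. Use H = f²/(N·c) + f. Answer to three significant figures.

9.22 m

Hyperfocal distance H = f²/(N·c) + f = 55²/(22 × 0.015) + 55 = 3025/0.33 + 55 ≈ 9221.7 mm ≈ 9.22 m.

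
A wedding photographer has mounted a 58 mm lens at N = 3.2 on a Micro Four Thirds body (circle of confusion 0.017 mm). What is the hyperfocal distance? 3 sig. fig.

61.9 m

Hyperfocal distance H = f²/(N·c) + f = 58²/(3.2 × 0.017) + 58 = 3364/0.0544 + 58 ≈ 61896.2 mm ≈ 61.9 m.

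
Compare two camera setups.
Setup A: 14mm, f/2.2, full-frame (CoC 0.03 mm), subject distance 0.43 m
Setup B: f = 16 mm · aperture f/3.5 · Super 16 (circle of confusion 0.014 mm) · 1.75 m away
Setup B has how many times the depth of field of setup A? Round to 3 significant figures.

Setup A: H = 14²/(2.2×0.03) + 14 ≈ 2983.7 mm; DoF = Df − Dn = 500.05 − 377.17 ≈ 122.88 mm.
Setup B: H = 16²/(3.5×0.014) + 16 ≈ 5240.5 mm; DoF = Df − Dn = 2619.4 − 1313.9 ≈ 1305.5 mm.
Ratio = 1305.5 / 122.88 ≈ 10.6.

10.6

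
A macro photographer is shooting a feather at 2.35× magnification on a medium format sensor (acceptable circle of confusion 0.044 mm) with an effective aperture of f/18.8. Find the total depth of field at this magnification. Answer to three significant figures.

0.300 mm

At magnification m, DoF ≈ 2·N_eff·c/m² = 2 × 18.8 × 0.044 / 2.35² = 1.654 / 5.523 ≈ 0.3 mm.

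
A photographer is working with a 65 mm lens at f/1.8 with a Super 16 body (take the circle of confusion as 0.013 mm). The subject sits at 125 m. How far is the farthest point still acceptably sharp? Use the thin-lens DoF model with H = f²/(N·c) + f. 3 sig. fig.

406 m

Hyperfocal distance H = f²/(N·c) + f = 65²/(1.8 × 0.013) + 65 = 4225/0.0234 + 65 ≈ 180620.6 mm ≈ 180.6 m.
Far limit Df = s·(H − f)/(H − s) = 125000 × (180620.6 − 65) / (180620.6 − 125000) = 125000 × 180555.6 / 55620.6 ≈ 405775 mm ≈ 406 m.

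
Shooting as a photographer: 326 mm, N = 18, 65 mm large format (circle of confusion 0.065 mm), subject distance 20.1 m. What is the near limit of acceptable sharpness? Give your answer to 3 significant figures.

16.5 m

Hyperfocal distance H = f²/(N·c) + f = 326²/(18 × 0.065) + 326 = 106276/1.17 + 326 ≈ 91160.2 mm ≈ 91.16 m.
Near limit Dn = s·(H − f)/(H + s − 2f) = 20100 × (91160.2 − 326) / (91160.2 + 20100 − 2 × 326) = 20100 × 90834.2 / 110608.2 ≈ 16507 mm ≈ 16.5 m.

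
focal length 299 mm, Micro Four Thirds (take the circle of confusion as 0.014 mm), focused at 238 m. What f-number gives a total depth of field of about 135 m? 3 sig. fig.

Write h = H − f = f²/(N·c). The thin-lens limits are Dn = s·h/(h + (s−f)) and Df = s·h/(h − (s−f)), so DoF = Df − Dn = 2·s·(s−f)·h / (h² − (s−f)²).
That is a quadratic in h: DoF·h² − 2·s·(s−f)·h − DoF·(s−f)² = 0 ⇒ h = (s−f)·(s + √(s² + DoF²)) / DoF = 237701 × (238000 + √(238000² + 135000²)) / 135000 = 237701 × (238000 + 273622) / 135000 ≈ 900837 mm.
Then N = f²/(c·h) = 299² / (0.014 × 900837) = 89401 / 12612 ≈ 7.09.

f/7.09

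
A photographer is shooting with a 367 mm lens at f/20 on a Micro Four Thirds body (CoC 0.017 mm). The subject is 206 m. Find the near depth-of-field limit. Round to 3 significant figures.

Hyperfocal distance H = f²/(N·c) + f = 367²/(20 × 0.017) + 367 = 134689/0.34 + 367 ≈ 396511.1 mm ≈ 396.5 m.
Near limit Dn = s·(H − f)/(H + s − 2f) = 206000 × (396511.1 − 367) / (396511.1 + 206000 − 2 × 367) = 206000 × 396144.1 / 601777.1 ≈ 135608 mm ≈ 136 m.

136 m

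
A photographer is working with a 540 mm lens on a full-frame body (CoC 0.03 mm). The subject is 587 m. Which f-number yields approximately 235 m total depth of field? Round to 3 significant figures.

f/3.19

Write h = H − f = f²/(N·c). The thin-lens limits are Dn = s·h/(h + (s−f)) and Df = s·h/(h − (s−f)), so DoF = Df − Dn = 2·s·(s−f)·h / (h² − (s−f)²).
That is a quadratic in h: DoF·h² − 2·s·(s−f)·h − DoF·(s−f)² = 0 ⇒ h = (s−f)·(s + √(s² + DoF²)) / DoF = 586460 × (587000 + √(587000² + 235000²)) / 235000 = 586460 × (587000 + 632293) / 235000 ≈ 3042836 mm.
Then N = f²/(c·h) = 540² / (0.03 × 3042836) = 291600 / 91285 ≈ 3.19.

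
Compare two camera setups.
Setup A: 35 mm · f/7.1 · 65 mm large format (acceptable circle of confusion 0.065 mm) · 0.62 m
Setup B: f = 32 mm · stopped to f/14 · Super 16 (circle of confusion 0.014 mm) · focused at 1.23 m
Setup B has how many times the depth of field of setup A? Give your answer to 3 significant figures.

Setup A: H = 35²/(7.1×0.065) + 35 ≈ 2689.4 mm; DoF = Df − Dn = 795.27 − 508.03 ≈ 287.24 mm.
Setup B: H = 32²/(14×0.014) + 32 ≈ 5256.5 mm; DoF = Df − Dn = 1595.96 − 1000.57 ≈ 595.39 mm.
Ratio = 595.39 / 287.24 ≈ 2.07.

2.07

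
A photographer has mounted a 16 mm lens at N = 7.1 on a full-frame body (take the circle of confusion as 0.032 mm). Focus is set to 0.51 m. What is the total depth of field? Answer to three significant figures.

Hyperfocal distance H = f²/(N·c) + f = 16²/(7.1 × 0.032) + 16 = 256/0.2272 + 16 ≈ 1142.8 mm ≈ 1.143 m.
Near limit Dn = s·(H − f)/(H + s − 2f) = 510 × (1142.8 − 16) / (1142.8 + 510 − 2 × 16) = 510 × 1126.8 / 1620.8 ≈ 354.55 mm.
Far limit Df = s·(H − f)/(H − s) = 510 × (1142.8 − 16) / (1142.8 − 510) = 510 × 1126.8 / 632.8 ≈ 908.16 mm.
Depth of field = Df − Dn = 908.16 − 354.55 ≈ 553.61 mm ≈ 0.554 m.

0.554 m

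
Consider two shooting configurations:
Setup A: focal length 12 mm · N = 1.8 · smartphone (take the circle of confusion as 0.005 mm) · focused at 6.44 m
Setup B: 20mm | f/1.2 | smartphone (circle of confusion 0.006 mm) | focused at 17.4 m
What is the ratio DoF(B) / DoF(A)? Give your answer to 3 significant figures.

1.96

Setup A: H = 12²/(1.8×0.005) + 12 ≈ 16012.0 mm; DoF = Df − Dn = 10764.7 − 4594.3 ≈ 6170.4 mm.
Setup B: H = 20²/(1.2×0.006) + 20 ≈ 55575.6 mm; DoF = Df − Dn = 25322 − 13254 ≈ 12068 mm.
Ratio = 12068 / 6170.4 ≈ 1.96.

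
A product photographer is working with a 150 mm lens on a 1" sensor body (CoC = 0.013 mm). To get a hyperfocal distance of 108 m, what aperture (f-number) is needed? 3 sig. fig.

Rearrange H = f²/(N·c) + f for N: N = f² / ((H − f)·c).
N = 150² / ((108000 − 150) × 0.013) = 22500 / 1402 ≈ 16.

f/16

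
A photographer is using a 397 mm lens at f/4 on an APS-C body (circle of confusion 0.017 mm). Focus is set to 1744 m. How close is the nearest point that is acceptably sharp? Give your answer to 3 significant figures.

995 m

Hyperfocal distance H = f²/(N·c) + f = 397²/(4 × 0.017) + 397 = 157609/0.068 + 397 ≈ 2318176.4 mm ≈ 2318 m.
Near limit Dn = s·(H − f)/(H + s − 2f) = 1744000 × (2318176.4 − 397) / (2318176.4 + 1744000 − 2 × 397) = 1744000 × 2317779.4 / 4061382.4 ≈ 995279 mm ≈ 995 m.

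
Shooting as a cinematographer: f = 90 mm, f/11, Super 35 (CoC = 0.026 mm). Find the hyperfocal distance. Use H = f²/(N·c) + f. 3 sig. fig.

Hyperfocal distance H = f²/(N·c) + f = 90²/(11 × 0.026) + 90 = 8100/0.286 + 90 ≈ 28411.7 mm ≈ 28.4 m.

28.4 m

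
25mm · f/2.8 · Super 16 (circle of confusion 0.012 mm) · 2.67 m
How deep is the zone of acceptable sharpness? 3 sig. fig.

Hyperfocal distance H = f²/(N·c) + f = 25²/(2.8 × 0.012) + 25 = 625/0.0336 + 25 ≈ 18626.2 mm ≈ 18.63 m.
Near limit Dn = s·(H − f)/(H + s − 2f) = 2670 × (18626.2 − 25) / (18626.2 + 2670 − 2 × 25) = 2670 × 18601.2 / 21246.2 ≈ 2337.60 mm.
Far limit Df = s·(H − f)/(H − s) = 2670 × (18626.2 − 25) / (18626.2 − 2670) = 2670 × 18601.2 / 15956.2 ≈ 3112.60 mm.
Depth of field = Df − Dn = 3112.60 − 2337.60 ≈ 775.00 mm ≈ 0.775 m.

0.775 m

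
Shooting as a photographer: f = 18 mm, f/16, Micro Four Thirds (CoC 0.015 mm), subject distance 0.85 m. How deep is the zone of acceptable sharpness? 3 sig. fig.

1.69 m

Hyperfocal distance H = f²/(N·c) + f = 18²/(16 × 0.015) + 18 = 324/0.24 + 18 ≈ 1368.0 mm ≈ 1.368 m.
Near limit Dn = s·(H − f)/(H + s − 2f) = 850 × (1368.0 − 18) / (1368.0 + 850 − 2 × 18) = 850 × 1350.0 / 2182.0 ≈ 525.9 mm.
Far limit Df = s·(H − f)/(H − s) = 850 × (1368.0 − 18) / (1368.0 − 850) = 850 × 1350.0 / 518.0 ≈ 2215.3 mm.
Depth of field = Df − Dn = 2215.3 − 525.9 ≈ 1689.4 mm ≈ 1.69 m.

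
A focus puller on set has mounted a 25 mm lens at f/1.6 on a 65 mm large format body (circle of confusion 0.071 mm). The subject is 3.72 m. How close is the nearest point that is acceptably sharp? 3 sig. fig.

Hyperfocal distance H = f²/(N·c) + f = 25²/(1.6 × 0.071) + 25 = 625/0.1136 + 25 ≈ 5526.8 mm ≈ 5.527 m.
Near limit Dn = s·(H − f)/(H + s − 2f) = 3720 × (5526.8 − 25) / (5526.8 + 3720 − 2 × 25) = 3720 × 5501.8 / 9196.8 ≈ 2225.4 mm ≈ 2.23 m.

2.23 m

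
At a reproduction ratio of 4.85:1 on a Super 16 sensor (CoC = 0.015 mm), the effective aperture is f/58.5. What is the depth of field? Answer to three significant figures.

0.0746 mm

At magnification m, DoF ≈ 2·N_eff·c/m² = 2 × 58.5 × 0.015 / 4.85² = 1.755 / 23.52 ≈ 0.0746 mm.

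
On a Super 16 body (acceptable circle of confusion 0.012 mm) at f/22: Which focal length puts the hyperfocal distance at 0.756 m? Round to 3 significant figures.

14.0 mm

From H = f²/(N·c) + f, with f ≪ H: f ≈ √(H·N·c) = √(756 × 22 × 0.012) = √199.58 ≈ 14.13 mm.
Exact: f² + N·c·f − N·c·H = 0 ⇒ f = (−N·c + √((N·c)² + 4·N·c·H))/2 = (−0.264 + √798.41)/2 ≈ 13.996 mm ≈ 14.0 mm.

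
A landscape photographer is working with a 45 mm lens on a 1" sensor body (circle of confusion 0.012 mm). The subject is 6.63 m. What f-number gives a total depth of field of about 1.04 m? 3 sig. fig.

f/2.00

Write h = H − f = f²/(N·c). The thin-lens limits are Dn = s·h/(h + (s−f)) and Df = s·h/(h − (s−f)), so DoF = Df − Dn = 2·s·(s−f)·h / (h² − (s−f)²).
That is a quadratic in h: DoF·h² − 2·s·(s−f)·h − DoF·(s−f)² = 0 ⇒ h = (s−f)·(s + √(s² + DoF²)) / DoF = 6585 × (6630 + √(6630² + 1040²)) / 1040 = 6585 × (6630 + 6711.07) / 1040 ≈ 84472 mm.
Then N = f²/(c·h) = 45² / (0.012 × 84472) = 2025 / 1013.7 ≈ 2.00.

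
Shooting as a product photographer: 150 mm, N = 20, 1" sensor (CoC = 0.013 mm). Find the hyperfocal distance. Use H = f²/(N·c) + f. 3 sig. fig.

86.7 m

Hyperfocal distance H = f²/(N·c) + f = 150²/(20 × 0.013) + 150 = 22500/0.26 + 150 ≈ 86688.5 mm ≈ 86.7 m.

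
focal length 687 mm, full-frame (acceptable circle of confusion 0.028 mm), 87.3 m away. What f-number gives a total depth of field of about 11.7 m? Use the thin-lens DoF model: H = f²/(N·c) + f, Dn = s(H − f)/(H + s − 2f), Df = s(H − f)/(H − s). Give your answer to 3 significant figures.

Write h = H − f = f²/(N·c). The thin-lens limits are Dn = s·h/(h + (s−f)) and Df = s·h/(h − (s−f)), so DoF = Df − Dn = 2·s·(s−f)·h / (h² − (s−f)²).
That is a quadratic in h: DoF·h² − 2·s·(s−f)·h − DoF·(s−f)² = 0 ⇒ h = (s−f)·(s + √(s² + DoF²)) / DoF = 86613 × (87300 + √(87300² + 11700²)) / 11700 = 86613 × (87300 + 88080.5) / 11700 ≈ 1298311 mm.
Then N = f²/(c·h) = 687² / (0.028 × 1298311) = 471969 / 36353 ≈ 13.

f/13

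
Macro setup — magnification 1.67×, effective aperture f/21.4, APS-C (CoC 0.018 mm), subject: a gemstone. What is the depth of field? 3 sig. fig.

0.276 mm

At magnification m, DoF ≈ 2·N_eff·c/m² = 2 × 21.4 × 0.018 / 1.67² = 0.7704 / 2.789 ≈ 0.276 mm.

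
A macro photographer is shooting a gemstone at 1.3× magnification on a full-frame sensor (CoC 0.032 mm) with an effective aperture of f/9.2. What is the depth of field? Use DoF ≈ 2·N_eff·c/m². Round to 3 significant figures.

At magnification m, DoF ≈ 2·N_eff·c/m² = 2 × 9.2 × 0.032 / 1.3² = 0.5888 / 1.69 ≈ 0.348 mm.

0.348 mm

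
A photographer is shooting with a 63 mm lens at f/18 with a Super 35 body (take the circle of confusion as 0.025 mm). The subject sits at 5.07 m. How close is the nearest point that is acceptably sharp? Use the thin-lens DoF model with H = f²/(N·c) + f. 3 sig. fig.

3.23 m

Hyperfocal distance H = f²/(N·c) + f = 63²/(18 × 0.025) + 63 = 3969/0.45 + 63 ≈ 8883.0 mm ≈ 8.883 m.
Near limit Dn = s·(H − f)/(H + s − 2f) = 5070 × (8883.0 − 63) / (8883.0 + 5070 − 2 × 63) = 5070 × 8820.0 / 13827.0 ≈ 3234.1 mm ≈ 3.23 m.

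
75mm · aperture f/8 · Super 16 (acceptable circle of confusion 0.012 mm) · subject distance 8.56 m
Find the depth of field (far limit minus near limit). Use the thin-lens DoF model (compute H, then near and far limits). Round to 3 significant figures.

2.53 m

Hyperfocal distance H = f²/(N·c) + f = 75²/(8 × 0.012) + 75 = 5625/0.096 + 75 ≈ 58668.8 mm ≈ 58.67 m.
Near limit Dn = s·(H − f)/(H + s − 2f) = 8560 × (58668.8 − 75) / (58668.8 + 8560 − 2 × 75) = 8560 × 58593.8 / 67078.8 ≈ 7477.2 mm.
Far limit Df = s·(H − f)/(H − s) = 8560 × (58668.8 − 75) / (58668.8 − 8560) = 8560 × 58593.8 / 50108.8 ≈ 10009.5 mm.
Depth of field = Df − Dn = 10009.5 − 7477.2 ≈ 2532.3 mm ≈ 2.53 m.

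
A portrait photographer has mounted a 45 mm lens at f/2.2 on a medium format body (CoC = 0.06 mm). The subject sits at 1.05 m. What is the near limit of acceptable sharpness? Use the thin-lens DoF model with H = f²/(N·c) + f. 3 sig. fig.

Hyperfocal distance H = f²/(N·c) + f = 45²/(2.2 × 0.06) + 45 = 2025/0.132 + 45 ≈ 15385.9 mm ≈ 15.39 m.
Near limit Dn = s·(H − f)/(H + s − 2f) = 1050 × (15385.9 − 45) / (15385.9 + 1050 − 2 × 45) = 1050 × 15340.9 / 16345.9 ≈ 985.44 mm ≈ 0.985 m.

0.985 m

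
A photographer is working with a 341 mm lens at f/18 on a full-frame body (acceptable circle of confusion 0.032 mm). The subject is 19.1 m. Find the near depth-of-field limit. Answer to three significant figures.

Hyperfocal distance H = f²/(N·c) + f = 341²/(18 × 0.032) + 341 = 116281/0.576 + 341 ≈ 202217.7 mm ≈ 202.2 m.
Near limit Dn = s·(H − f)/(H + s − 2f) = 19100 × (202217.7 − 341) / (202217.7 + 19100 − 2 × 341) = 19100 × 201876.7 / 220635.7 ≈ 17476 mm ≈ 17.5 m.

17.5 m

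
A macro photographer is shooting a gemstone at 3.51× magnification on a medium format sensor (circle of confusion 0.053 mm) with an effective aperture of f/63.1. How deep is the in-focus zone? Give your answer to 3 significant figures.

At magnification m, DoF ≈ 2·N_eff·c/m² = 2 × 63.1 × 0.053 / 3.51² = 6.689 / 12.32 ≈ 0.543 mm.

0.543 mm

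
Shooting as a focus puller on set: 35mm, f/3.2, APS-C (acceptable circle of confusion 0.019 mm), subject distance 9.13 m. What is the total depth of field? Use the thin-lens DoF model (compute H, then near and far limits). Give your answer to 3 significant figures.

10.4 m

Hyperfocal distance H = f²/(N·c) + f = 35²/(3.2 × 0.019) + 35 = 1225/0.0608 + 35 ≈ 20183.0 mm ≈ 20.18 m.
Near limit Dn = s·(H − f)/(H + s − 2f) = 9130 × (20183.0 − 35) / (20183.0 + 9130 − 2 × 35) = 9130 × 20148.0 / 29243.0 ≈ 6290 mm.
Far limit Df = s·(H − f)/(H − s) = 9130 × (20183.0 − 35) / (20183.0 − 9130) = 9130 × 20148.0 / 11053.0 ≈ 16643 mm.
Depth of field = Df − Dn = 16643 − 6290 ≈ 10353 mm ≈ 10.4 m.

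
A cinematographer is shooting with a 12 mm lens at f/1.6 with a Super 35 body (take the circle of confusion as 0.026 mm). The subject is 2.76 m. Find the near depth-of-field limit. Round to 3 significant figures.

Hyperfocal distance H = f²/(N·c) + f = 12²/(1.6 × 0.026) + 12 = 144/0.0416 + 12 ≈ 3473.5 mm ≈ 3.474 m.
Near limit Dn = s·(H − f)/(H + s − 2f) = 2760 × (3473.5 − 12) / (3473.5 + 2760 − 2 × 12) = 2760 × 3461.5 / 6209.5 ≈ 1538.6 mm ≈ 1.54 m.

1.54 m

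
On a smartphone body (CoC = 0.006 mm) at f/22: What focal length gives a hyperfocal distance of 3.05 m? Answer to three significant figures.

From H = f²/(N·c) + f, with f ≪ H: f ≈ √(H·N·c) = √(3050 × 22 × 0.006) = √402.60 ≈ 20.06 mm.
Exact: f² + N·c·f − N·c·H = 0 ⇒ f = (−N·c + √((N·c)² + 4·N·c·H))/2 = (−0.132 + √1610.4)/2 ≈ 19.999 mm ≈ 20.0 mm.

20.0 mm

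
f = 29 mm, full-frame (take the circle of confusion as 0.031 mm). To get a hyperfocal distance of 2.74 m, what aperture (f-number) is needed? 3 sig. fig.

f/10

Rearrange H = f²/(N·c) + f for N: N = f² / ((H − f)·c).
N = 29² / ((2740 − 29) × 0.031) = 841 / 84.04 ≈ 10.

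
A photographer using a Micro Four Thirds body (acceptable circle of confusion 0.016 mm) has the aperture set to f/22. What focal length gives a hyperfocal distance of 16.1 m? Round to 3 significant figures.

75.1 mm

From H = f²/(N·c) + f, with f ≪ H: f ≈ √(H·N·c) = √(16100 × 22 × 0.016) = √5667.2 ≈ 75.28 mm.
Exact: f² + N·c·f − N·c·H = 0 ⇒ f = (−N·c + √((N·c)² + 4·N·c·H))/2 = (−0.352 + √22669)/2 ≈ 75.105 mm ≈ 75.1 mm.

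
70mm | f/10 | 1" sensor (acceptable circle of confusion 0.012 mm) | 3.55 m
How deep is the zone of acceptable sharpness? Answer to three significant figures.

Hyperfocal distance H = f²/(N·c) + f = 70²/(10 × 0.012) + 70 = 4900/0.12 + 70 ≈ 40903.3 mm ≈ 40.90 m.
Near limit Dn = s·(H − f)/(H + s − 2f) = 3550 × (40903.3 − 70) / (40903.3 + 3550 − 2 × 70) = 3550 × 40833.3 / 44313.3 ≈ 3271.21 mm.
Far limit Df = s·(H − f)/(H − s) = 3550 × (40903.3 − 70) / (40903.3 − 3550) = 3550 × 40833.3 / 37353.3 ≈ 3880.73 mm.
Depth of field = Df − Dn = 3880.73 − 3271.21 ≈ 609.52 mm ≈ 0.610 m.

0.610 m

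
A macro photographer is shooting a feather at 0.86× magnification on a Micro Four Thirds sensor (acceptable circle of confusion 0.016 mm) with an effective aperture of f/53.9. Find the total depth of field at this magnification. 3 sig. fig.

2.33 mm

At magnification m, DoF ≈ 2·N_eff·c/m² = 2 × 53.9 × 0.016 / 0.86² = 1.725 / 0.7396 ≈ 2.33 mm.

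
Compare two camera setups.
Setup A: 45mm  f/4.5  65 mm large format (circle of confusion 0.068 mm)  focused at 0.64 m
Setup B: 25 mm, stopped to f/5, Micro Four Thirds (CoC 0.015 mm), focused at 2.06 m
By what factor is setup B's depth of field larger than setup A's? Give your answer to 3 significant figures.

Setup A: H = 45²/(4.5×0.068) + 45 ≈ 6662.6 mm; DoF = Df − Dn = 703.23 − 587.20 ≈ 116.03 mm.
Setup B: H = 25²/(5×0.015) + 25 ≈ 8358.3 mm; DoF = Df − Dn = 2725.6 − 1655.7 ≈ 1069.9 mm.
Ratio = 1069.9 / 116.03 ≈ 9.22.

9.22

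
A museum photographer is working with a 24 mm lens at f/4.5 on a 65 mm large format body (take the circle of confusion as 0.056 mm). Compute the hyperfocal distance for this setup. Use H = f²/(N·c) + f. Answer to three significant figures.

2.31 m

Hyperfocal distance H = f²/(N·c) + f = 24²/(4.5 × 0.056) + 24 = 576/0.252 + 24 ≈ 2309.7 mm ≈ 2.31 m.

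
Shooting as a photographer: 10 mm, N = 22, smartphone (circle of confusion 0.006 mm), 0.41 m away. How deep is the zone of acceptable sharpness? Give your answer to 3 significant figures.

0.600 m

Hyperfocal distance H = f²/(N·c) + f = 10²/(22 × 0.006) + 10 = 100/0.132 + 10 ≈ 767.6 mm ≈ 0.768 m.
Near limit Dn = s·(H − f)/(H + s − 2f) = 410 × (767.6 − 10) / (767.6 + 410 − 2 × 10) = 410 × 757.6 / 1157.6 ≈ 268.32 mm.
Far limit Df = s·(H − f)/(H − s) = 410 × (767.6 − 10) / (767.6 − 410) = 410 × 757.6 / 357.6 ≈ 868.64 mm.
Depth of field = Df − Dn = 868.64 − 268.32 ≈ 600.32 mm ≈ 0.600 m.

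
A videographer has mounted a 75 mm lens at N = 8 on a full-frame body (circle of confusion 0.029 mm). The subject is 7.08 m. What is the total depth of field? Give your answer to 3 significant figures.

4.46 m

Hyperfocal distance H = f²/(N·c) + f = 75²/(8 × 0.029) + 75 = 5625/0.232 + 75 ≈ 24320.7 mm ≈ 24.32 m.
Near limit Dn = s·(H − f)/(H + s − 2f) = 7080 × (24320.7 − 75) / (24320.7 + 7080 − 2 × 75) = 7080 × 24245.7 / 31250.7 ≈ 5493.0 mm.
Far limit Df = s·(H − f)/(H − s) = 7080 × (24320.7 − 75) / (24320.7 − 7080) = 7080 × 24245.7 / 17240.7 ≈ 9956.6 mm.
Depth of field = Df − Dn = 9956.6 − 5493.0 ≈ 4463.6 mm ≈ 4.46 m.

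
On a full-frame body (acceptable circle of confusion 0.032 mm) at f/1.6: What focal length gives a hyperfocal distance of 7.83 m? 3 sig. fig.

From H = f²/(N·c) + f, with f ≪ H: f ≈ √(H·N·c) = √(7830 × 1.6 × 0.032) = √400.90 ≈ 20.02 mm.
The +f correction barely moves this — solving exactly, f² + N·c·f − N·c·H = 0 ⇒ f = (−N·c + √((N·c)² + 4·N·c·H))/2 = (−0.0512 + √1603.6)/2 ≈ 19.997 mm, so f ≈ 20.0 mm.

20.0 mm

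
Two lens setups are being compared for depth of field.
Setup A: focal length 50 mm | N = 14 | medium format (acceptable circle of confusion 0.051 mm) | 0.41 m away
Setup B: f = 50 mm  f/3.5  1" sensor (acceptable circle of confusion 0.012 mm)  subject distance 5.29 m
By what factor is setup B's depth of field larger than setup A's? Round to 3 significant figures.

11.0

Setup A: H = 50²/(14×0.051) + 50 ≈ 3551.4 mm; DoF = Df − Dn = 456.985 − 371.776 ≈ 85.209 mm.
Setup B: H = 50²/(3.5×0.012) + 50 ≈ 59573.8 mm; DoF = Df − Dn = 5800.64 − 4861.99 ≈ 938.65 mm.
Ratio = 938.65 / 85.209 ≈ 11.0.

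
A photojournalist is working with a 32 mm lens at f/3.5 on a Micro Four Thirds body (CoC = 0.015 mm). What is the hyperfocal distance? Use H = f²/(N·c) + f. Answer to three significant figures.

19.5 m

Hyperfocal distance H = f²/(N·c) + f = 32²/(3.5 × 0.015) + 32 = 1024/0.0525 + 32 ≈ 19536.8 mm ≈ 19.5 m.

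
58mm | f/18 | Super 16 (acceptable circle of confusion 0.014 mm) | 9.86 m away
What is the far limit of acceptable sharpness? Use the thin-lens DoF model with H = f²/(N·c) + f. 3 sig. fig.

37.1 m

Hyperfocal distance H = f²/(N·c) + f = 58²/(18 × 0.014) + 58 = 3364/0.252 + 58 ≈ 13407.2 mm ≈ 13.41 m.
Far limit Df = s·(H − f)/(H − s) = 9860 × (13407.2 − 58) / (13407.2 − 9860) = 9860 × 13349.2 / 3547.2 ≈ 37106 mm ≈ 37.1 m.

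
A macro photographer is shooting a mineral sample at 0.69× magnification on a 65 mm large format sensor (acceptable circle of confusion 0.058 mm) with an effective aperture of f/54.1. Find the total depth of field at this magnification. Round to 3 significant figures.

At magnification m, DoF ≈ 2·N_eff·c/m² = 2 × 54.1 × 0.058 / 0.69² = 6.276 / 0.4761 ≈ 13.2 mm.

13.2 mm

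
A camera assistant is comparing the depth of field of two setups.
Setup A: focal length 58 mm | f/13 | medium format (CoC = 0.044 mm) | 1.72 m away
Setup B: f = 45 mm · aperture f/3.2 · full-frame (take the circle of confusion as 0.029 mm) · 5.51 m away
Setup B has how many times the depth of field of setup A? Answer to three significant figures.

Setup A: H = 58²/(13×0.044) + 58 ≈ 5939.1 mm; DoF = Df − Dn = 2397.5 − 1341.0 ≈ 1056.5 mm.
Setup B: H = 45²/(3.2×0.029) + 45 ≈ 21866.1 mm; DoF = Df − Dn = 7351.0 − 4406.4 ≈ 2944.6 mm.
Ratio = 2944.6 / 1056.5 ≈ 2.79.

2.79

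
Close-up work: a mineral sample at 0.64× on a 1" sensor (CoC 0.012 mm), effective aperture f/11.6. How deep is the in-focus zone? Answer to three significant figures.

0.680 mm

At magnification m, DoF ≈ 2·N_eff·c/m² = 2 × 11.6 × 0.012 / 0.64² = 0.2784 / 0.4096 ≈ 0.68 mm.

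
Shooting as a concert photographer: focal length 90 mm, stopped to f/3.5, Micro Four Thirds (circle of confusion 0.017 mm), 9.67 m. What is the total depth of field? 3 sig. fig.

1.37 m

Hyperfocal distance H = f²/(N·c) + f = 90²/(3.5 × 0.017) + 90 = 8100/0.0595 + 90 ≈ 136224.5 mm ≈ 136.2 m.
Near limit Dn = s·(H − f)/(H + s − 2f) = 9670 × (136224.5 − 90) / (136224.5 + 9670 − 2 × 90) = 9670 × 136134.5 / 145714.5 ≈ 9034.2 mm.
Far limit Df = s·(H − f)/(H − s) = 9670 × (136224.5 − 90) / (136224.5 − 9670) = 9670 × 136134.5 / 126554.5 ≈ 10402.0 mm.
Depth of field = Df − Dn = 10402.0 − 9034.2 ≈ 1367.8 mm ≈ 1.37 m.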